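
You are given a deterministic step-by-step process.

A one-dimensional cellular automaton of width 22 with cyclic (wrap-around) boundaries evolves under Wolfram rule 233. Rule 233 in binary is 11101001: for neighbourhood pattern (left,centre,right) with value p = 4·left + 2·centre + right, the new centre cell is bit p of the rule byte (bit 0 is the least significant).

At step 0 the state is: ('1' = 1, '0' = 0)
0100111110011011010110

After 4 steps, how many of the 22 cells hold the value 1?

20

t=0: 0100111110011011010110
t=1: 0000111110011111101110
t=2: 1110111110011111111110
t=3: 1111111110011111111111
t=4: 1111111110011111111111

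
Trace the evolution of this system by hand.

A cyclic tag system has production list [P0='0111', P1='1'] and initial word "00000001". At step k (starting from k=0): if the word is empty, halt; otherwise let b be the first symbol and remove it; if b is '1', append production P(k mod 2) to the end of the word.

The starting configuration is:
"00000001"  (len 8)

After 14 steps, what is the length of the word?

8

gen 0: "00000001"  (len 8)
gen 1: "0000001"  (len 7)
gen 2: "000001"  (len 6)
gen 3: "00001"  (len 5)
gen 4: "0001"  (len 4)
gen 5: "001"  (len 3)
gen 6: "01"  (len 2)
gen 7: "1"  (len 1)
gen 8: "1"  (len 1)
gen 9: "0111"  (len 4)
gen 10: "111"  (len 3)
gen 11: "110111"  (len 6)
gen 12: "101111"  (len 6)
gen 13: "011110111"  (len 9)
gen 14: "11110111"  (len 8)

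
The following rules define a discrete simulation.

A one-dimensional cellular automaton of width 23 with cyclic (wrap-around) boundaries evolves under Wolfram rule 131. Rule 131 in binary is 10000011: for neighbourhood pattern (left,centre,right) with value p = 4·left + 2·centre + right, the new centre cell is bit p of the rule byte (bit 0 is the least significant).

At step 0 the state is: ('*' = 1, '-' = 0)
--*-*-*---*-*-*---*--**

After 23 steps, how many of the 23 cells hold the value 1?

9

gen 0: --*-*-*---*-*-*---*--**
gen 1: -*------**------**--*--
gen 2: *--*****---*****---*--*
gen 3: --*-***--**-***--**--*-
gen 4: **---*--*----*--*---*--
gen 5: ---**--*--***--*--**--*
gen 6: -**---*--*-*--*--*---*-
gen 7: *---**--*----*--*--**--
gen 8: --**---*--***--*--*---*
gen 9: -*---**--*-*--*--*--**-
gen 10: *--**---*----*--*--*---
gen 11: --*---**--***--*--*--**
gen 12: -*--**---*-*--*--*--*--
gen 13: *--*---**----*--*--*--*
gen 14: --*--**---***--*--*--*-
gen 15: **--*---**-*--*--*--*--
gen 16: ---*--**-----*--*--*--*
gen 17: -**--*---****--*--*--*-
gen 18: *---*--**-**--*--*--*--
gen 19: --**--*------*--*--*--*
gen 20: -*---*--*****--*--*--*-
gen 21: *--**--*-***--*--*--*--
gen 22: --*---*---*--*--*--*--*
gen 23: -*--**--**--*--*--*--*-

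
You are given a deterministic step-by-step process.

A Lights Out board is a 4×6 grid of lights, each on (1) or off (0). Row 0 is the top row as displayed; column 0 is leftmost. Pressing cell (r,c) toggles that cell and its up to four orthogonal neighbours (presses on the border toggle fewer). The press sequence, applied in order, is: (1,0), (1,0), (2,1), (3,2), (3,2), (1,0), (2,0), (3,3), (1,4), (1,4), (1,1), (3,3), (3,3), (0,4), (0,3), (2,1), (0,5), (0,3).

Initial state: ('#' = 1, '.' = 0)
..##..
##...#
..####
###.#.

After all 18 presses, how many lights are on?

11

step 0: ..##..
##...#
..####
###.#.
step 1: #.##..
.....#
#.####
###.#.
step 2: ..##..
##...#
..####
###.#.
step 3: ..##..
#....#
##.###
#.#.#.
step 4: ..##..
#....#
######
##.##.
step 5: ..##..
#....#
##.###
#.#.#.
step 6: #.##..
.#...#
.#.###
#.#.#.
step 7: #.##..
##...#
#..###
..#.#.
step 8: #.##..
##...#
#...##
...#..
step 9: #.###.
##.##.
#....#
...#..
step 10: #.##..
##...#
#...##
...#..
step 11: ####..
..#..#
##..##
...#..
step 12: ####..
..#..#
##.###
..#.#.
step 13: ####..
..#..#
##..##
...#..
step 14: ###.##
..#.##
##..##
...#..
step 15: ##.#.#
..####
##..##
...#..
step 16: ##.#.#
.#####
..#.##
.#.#..
step 17: ##.##.
.####.
..#.##
.#.#..
step 18: ###...
.##.#.
..#.##
.#.#..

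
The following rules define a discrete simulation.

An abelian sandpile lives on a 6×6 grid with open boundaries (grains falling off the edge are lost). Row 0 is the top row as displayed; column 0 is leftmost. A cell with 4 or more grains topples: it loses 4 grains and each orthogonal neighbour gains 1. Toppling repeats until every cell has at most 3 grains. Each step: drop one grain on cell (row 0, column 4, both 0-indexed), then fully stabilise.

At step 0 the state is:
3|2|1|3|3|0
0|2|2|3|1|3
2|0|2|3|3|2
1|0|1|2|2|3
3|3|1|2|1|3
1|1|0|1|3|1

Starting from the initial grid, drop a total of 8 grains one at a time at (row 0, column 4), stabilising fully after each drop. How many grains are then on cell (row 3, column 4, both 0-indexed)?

1

t=0: 3|2|1|3|3|0
0|2|2|3|1|3
2|0|2|3|3|2
1|0|1|2|2|3
3|3|1|2|1|3
1|1|0|1|3|1
t=1: 3|2|2|1|2|2
0|2|3|2|1|1
2|0|3|2|3|1
1|0|2|0|1|2
3|3|1|3|3|0
1|1|0|1|3|2
t=2: 3|2|2|1|3|2
0|2|3|2|1|1
2|0|3|2|3|1
1|0|2|0|1|2
3|3|1|3|3|0
1|1|0|1|3|2
t=3: 3|2|2|2|0|3
0|2|3|2|2|1
2|0|3|2|3|1
1|0|2|0|1|2
3|3|1|3|3|0
1|1|0|1|3|2
t=4: 3|2|2|2|1|3
0|2|3|2|2|1
2|0|3|2|3|1
1|0|2|0|1|2
3|3|1|3|3|0
1|1|0|1|3|2
t=5: 3|2|2|2|2|3
0|2|3|2|2|1
2|0|3|2|3|1
1|0|2|0|1|2
3|3|1|3|3|0
1|1|0|1|3|2
t=6: 3|2|2|2|3|3
0|2|3|2|2|1
2|0|3|2|3|1
1|0|2|0|1|2
3|3|1|3|3|0
1|1|0|1|3|2
t=7: 3|2|2|3|1|0
0|2|3|2|3|2
2|0|3|2|3|1
1|0|2|0|1|2
3|3|1|3|3|0
1|1|0|1|3|2
t=8: 3|2|2|3|2|0
0|2|3|2|3|2
2|0|3|2|3|1
1|0|2|0|1|2
3|3|1|3|3|0
1|1|0|1|3|2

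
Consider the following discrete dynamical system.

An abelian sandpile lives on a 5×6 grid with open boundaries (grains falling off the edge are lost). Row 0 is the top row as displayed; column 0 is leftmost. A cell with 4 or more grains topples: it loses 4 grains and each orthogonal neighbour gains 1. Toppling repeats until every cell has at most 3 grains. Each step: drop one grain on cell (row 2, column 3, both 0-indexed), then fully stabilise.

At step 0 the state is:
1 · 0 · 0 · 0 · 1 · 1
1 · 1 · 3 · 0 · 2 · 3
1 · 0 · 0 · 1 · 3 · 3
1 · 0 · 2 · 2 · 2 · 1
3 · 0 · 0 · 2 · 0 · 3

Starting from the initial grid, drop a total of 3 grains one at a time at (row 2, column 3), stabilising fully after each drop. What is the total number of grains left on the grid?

[0] 1 · 0 · 0 · 0 · 1 · 1
1 · 1 · 3 · 0 · 2 · 3
1 · 0 · 0 · 1 · 3 · 3
1 · 0 · 2 · 2 · 2 · 1
3 · 0 · 0 · 2 · 0 · 3
[1] 1 · 0 · 0 · 0 · 1 · 1
1 · 1 · 3 · 0 · 2 · 3
1 · 0 · 0 · 2 · 3 · 3
1 · 0 · 2 · 2 · 2 · 1
3 · 0 · 0 · 2 · 0 · 3
[2] 1 · 0 · 0 · 0 · 1 · 1
1 · 1 · 3 · 0 · 2 · 3
1 · 0 · 0 · 3 · 3 · 3
1 · 0 · 2 · 2 · 2 · 1
3 · 0 · 0 · 2 · 0 · 3
[3] 1 · 0 · 0 · 0 · 2 · 2
1 · 1 · 3 · 2 · 0 · 1
1 · 0 · 1 · 1 · 2 · 1
1 · 0 · 2 · 3 · 3 · 2
3 · 0 · 0 · 2 · 0 · 3

38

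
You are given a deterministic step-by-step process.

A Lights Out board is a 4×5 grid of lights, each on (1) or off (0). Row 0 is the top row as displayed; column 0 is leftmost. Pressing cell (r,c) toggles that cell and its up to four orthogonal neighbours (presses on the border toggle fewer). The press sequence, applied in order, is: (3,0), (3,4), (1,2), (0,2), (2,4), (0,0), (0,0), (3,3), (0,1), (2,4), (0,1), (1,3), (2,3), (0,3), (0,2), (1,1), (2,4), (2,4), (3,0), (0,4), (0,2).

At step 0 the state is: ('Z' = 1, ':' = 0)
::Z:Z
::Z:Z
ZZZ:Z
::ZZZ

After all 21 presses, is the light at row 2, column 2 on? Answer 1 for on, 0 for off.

0) ::Z:Z
::Z:Z
ZZZ:Z
::ZZZ
1) ::Z:Z
::Z:Z
:ZZ:Z
ZZZZZ
2) ::Z:Z
::Z:Z
:ZZ::
ZZZ::
3) ::::Z
:Z:ZZ
:Z:::
ZZZ::
4) :ZZZZ
:ZZZZ
:Z:::
ZZZ::
5) :ZZZZ
:ZZZ:
:Z:ZZ
ZZZ:Z
6) Z:ZZZ
ZZZZ:
:Z:ZZ
ZZZ:Z
7) :ZZZZ
:ZZZ:
:Z:ZZ
ZZZ:Z
8) :ZZZZ
:ZZZ:
:Z::Z
ZZ:Z:
9) Z::ZZ
::ZZ:
:Z::Z
ZZ:Z:
10) Z::ZZ
::ZZZ
:Z:Z:
ZZ:ZZ
11) :ZZZZ
:ZZZZ
:Z:Z:
ZZ:ZZ
12) :ZZ:Z
:Z:::
:Z:::
ZZ:ZZ
13) :ZZ:Z
:Z:Z:
:ZZZZ
ZZ::Z
14) :Z:Z:
:Z:::
:ZZZZ
ZZ::Z
15) ::Z::
:ZZ::
:ZZZZ
ZZ::Z
16) :ZZ::
Z::::
::ZZZ
ZZ::Z
17) :ZZ::
Z:::Z
::Z::
ZZ:::
18) :ZZ::
Z::::
::ZZZ
ZZ::Z
19) :ZZ::
Z::::
Z:ZZZ
::::Z
20) :ZZZZ
Z:::Z
Z:ZZZ
::::Z
21) ::::Z
Z:Z:Z
Z:ZZZ
::::Z

1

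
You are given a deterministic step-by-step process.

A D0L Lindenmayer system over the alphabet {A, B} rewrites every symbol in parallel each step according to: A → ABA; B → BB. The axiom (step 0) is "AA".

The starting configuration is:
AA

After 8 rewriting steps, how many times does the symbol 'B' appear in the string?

2048

k=0  AA
k=1  ABAABA
k=2  ABABBABAABABBABA
k=3  ABABBABABBBBABABBABAABABBABABBBBABABBABA
k=4  ABABBABABBBBABABBABABBBBBBBBABABBABABBBBABABBABAABABBABABBBBABABBABABBBBBBBBABABBABABBBBABABBABA
k=5  ABABBABABBBBABABBABABBBBBBBBABABBABABBBBABABBABABBBBBBBBBB…BBBBBBBBBBABABBABABBBBABABBABABBBBBBBBABABBABABBBBABABBABA  (len 224)
k=6  ABABBABABBBBABABBABABBBBBBBBABABBABABBBBABABBABABBBBBBBBBB…BBBBBBBBBBABABBABABBBBABABBABABBBBBBBBABABBABABBBBABABBABA  (len 512)
k=7  ABABBABABBBBABABBABABBBBBBBBABABBABABBBBABABBABABBBBBBBBBB…BBBBBBBBBBABABBABABBBBABABBABABBBBBBBBABABBABABBBBABABBABA  (len 1152)
k=8  ABABBABABBBBABABBABABBBBBBBBABABBABABBBBABABBABABBBBBBBBBB…BBBBBBBBBBABABBABABBBBABABBABABBBBBBBBABABBABABBBBABABBABA  (len 2560)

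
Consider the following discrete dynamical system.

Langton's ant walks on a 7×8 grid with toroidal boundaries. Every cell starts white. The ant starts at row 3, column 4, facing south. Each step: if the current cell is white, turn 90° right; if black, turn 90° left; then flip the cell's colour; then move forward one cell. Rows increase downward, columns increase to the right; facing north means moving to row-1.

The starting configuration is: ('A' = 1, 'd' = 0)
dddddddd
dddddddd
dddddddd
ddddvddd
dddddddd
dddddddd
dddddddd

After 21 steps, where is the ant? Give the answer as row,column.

1,7

k=0  dddddddd
dddddddd
dddddddd
ddddvddd
dddddddd
dddddddd
dddddddd
k=1  dddddddd
dddddddd
dddddddd
ddd<Addd
dddddddd
dddddddd
dddddddd
k=2  dddddddd
dddddddd
ddd^dddd
dddAAddd
dddddddd
dddddddd
dddddddd
k=3  dddddddd
dddddddd
dddA>ddd
dddAAddd
dddddddd
dddddddd
dddddddd
k=4  dddddddd
dddddddd
dddAAddd
dddAvddd
dddddddd
dddddddd
dddddddd
k=5  dddddddd
dddddddd
dddAAddd
dddAd>dd
dddddddd
dddddddd
dddddddd
k=6  dddddddd
dddddddd
dddAAddd
dddAdAdd
dddddvdd
dddddddd
dddddddd
k=7  dddddddd
dddddddd
dddAAddd
dddAdAdd
dddd<Add
dddddddd
dddddddd
k=8  dddddddd
dddddddd
dddAAddd
dddA^Add
ddddAAdd
dddddddd
dddddddd
k=9  dddddddd
dddddddd
dddAAddd
dddAA>dd
ddddAAdd
dddddddd
dddddddd
k=10  dddddddd
dddddddd
dddAA^dd
dddAAddd
ddddAAdd
dddddddd
dddddddd
k=11  dddddddd
dddddddd
dddAAA>d
dddAAddd
ddddAAdd
dddddddd
dddddddd
k=12  dddddddd
dddddddd
dddAAAAd
dddAAdvd
ddddAAdd
dddddddd
dddddddd
k=13  dddddddd
dddddddd
dddAAAAd
dddAA<Ad
ddddAAdd
dddddddd
dddddddd
k=14  dddddddd
dddddddd
dddAA^Ad
dddAAAAd
ddddAAdd
dddddddd
dddddddd
k=15  dddddddd
dddddddd
dddA<dAd
dddAAAAd
ddddAAdd
dddddddd
dddddddd
k=16  dddddddd
dddddddd
dddAddAd
dddAvAAd
ddddAAdd
dddddddd
dddddddd
k=17  dddddddd
dddddddd
dddAddAd
dddAd>Ad
ddddAAdd
dddddddd
dddddddd
k=18  dddddddd
dddddddd
dddAd^Ad
dddAddAd
ddddAAdd
dddddddd
dddddddd
k=19  dddddddd
dddddddd
dddAdA>d
dddAddAd
ddddAAdd
dddddddd
dddddddd
k=20  dddddddd
dddddd^d
dddAdAdd
dddAddAd
ddddAAdd
dddddddd
dddddddd
k=21  dddddddd
ddddddA>
dddAdAdd
dddAddAd
ddddAAdd
dddddddd
dddddddd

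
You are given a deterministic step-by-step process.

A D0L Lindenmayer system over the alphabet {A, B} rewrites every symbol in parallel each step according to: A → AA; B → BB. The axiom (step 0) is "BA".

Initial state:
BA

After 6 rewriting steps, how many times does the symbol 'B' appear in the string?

step 0: BA
step 1: BBAA
step 2: BBBBAAAA
step 3: BBBBBBBBAAAAAAAA
step 4: BBBBBBBBBBBBBBBBAAAAAAAAAAAAAAAA
step 5: BBBBBBBBBBBBBBBBBBBBBBBBBBBBBBBBAAAAAAAAAAAAAAAAAAAAAAAAAAAAAAAA
step 6: BBBBBBBBBBBBBBBBBBBBBBBBBBBBBBBBBBBBBBBBBBBBBBBBBBBBBBBBBB…AAAAAAAAAAAAAAAAAAAAAAAAAAAAAAAAAAAAAAAAAAAAAAAAAAAAAAAAAA  (len 128)

64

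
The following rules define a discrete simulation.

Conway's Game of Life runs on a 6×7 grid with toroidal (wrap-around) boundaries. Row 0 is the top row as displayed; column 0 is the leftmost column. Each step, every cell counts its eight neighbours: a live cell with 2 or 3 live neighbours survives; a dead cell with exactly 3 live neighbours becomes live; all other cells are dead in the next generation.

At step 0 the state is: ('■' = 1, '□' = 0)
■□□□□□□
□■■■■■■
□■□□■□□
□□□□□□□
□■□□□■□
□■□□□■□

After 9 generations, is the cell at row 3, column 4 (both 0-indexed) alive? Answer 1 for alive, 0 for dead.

t=0: ■□□□□□□
□■■■■■■
□■□□■□□
□□□□□□□
□■□□□■□
□■□□□■□
t=1: ■□□■□□□
□■■■■■■
■■□□■□□
□□□□□□□
□□□□□□□
■■□□□□■
t=2: □□□■□□□
□□□□□■■
■■□□■□■
□□□□□□□
■□□□□□□
■■□□□□■
t=3: □□□□□■□
□□□□■■■
■□□□□□■
□■□□□□■
■■□□□□■
■■□□□□■
t=4: □□□□■□□
■□□□■□□
□□□□□□□
□■□□□■□
□□■□□■□
□■□□□■□
t=5: □□□□■■□
□□□□□□□
□□□□□□□
□□□□□□□
□■■□■■■
□□□□■■□
t=6: □□□□■■□
□□□□□□□
□□□□□□□
□□□□□■□
□□□■■□■
□□□□□□□
t=7: □□□□□□□
□□□□□□□
□□□□□□□
□□□□■■□
□□□□■■□
□□□■□□□
t=8: □□□□□□□
□□□□□□□
□□□□□□□
□□□□■■□
□□□■□■□
□□□□■□□
t=9: □□□□□□□
□□□□□□□
□□□□□□□
□□□□■■□
□□□■□■□
□□□□■□□

1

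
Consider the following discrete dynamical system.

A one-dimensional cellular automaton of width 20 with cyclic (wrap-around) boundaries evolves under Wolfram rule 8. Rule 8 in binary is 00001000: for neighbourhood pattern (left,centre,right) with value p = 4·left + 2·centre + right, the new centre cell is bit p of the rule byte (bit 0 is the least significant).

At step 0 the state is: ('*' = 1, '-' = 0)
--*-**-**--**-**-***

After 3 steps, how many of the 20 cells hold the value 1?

k=0  --*-**-**--**-**-***
k=1  ----*--*---*--*--*--
k=2  --------------------
k=3  --------------------

0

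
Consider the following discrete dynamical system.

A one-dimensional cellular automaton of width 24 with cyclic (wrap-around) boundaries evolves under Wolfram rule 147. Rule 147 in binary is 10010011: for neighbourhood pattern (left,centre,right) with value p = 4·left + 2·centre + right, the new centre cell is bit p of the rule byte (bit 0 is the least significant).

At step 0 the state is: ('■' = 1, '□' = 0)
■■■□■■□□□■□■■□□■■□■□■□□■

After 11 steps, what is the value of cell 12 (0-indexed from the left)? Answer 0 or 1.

k=0  ■■■□■■□□□■□■■□□■■□■□■□□■
k=1  ■■□□□□■■■□□□□■■□□□□□□■■□
k=2  □□■■■■□■□■■■■□□■■■■■■□□□
k=3  ■■□■■□□□□□■■□■■□■■■■□■■■
k=4  ■□□□□■■■■■□□□□□□□■■□□□■■
k=5  □■■■■□■■■□■■■■■■■□□■■■□■
k=6  □□■■□□□■□□□■■■■■□■■□■□□□
k=7  ■■□□■■■□■■■□■■■□□□□□□■■■
k=8  ■□■■□■□□□■□□□■□■■■■■■□■■
k=9  □□□□□□■■■□■■■□□□■■■■□□□■
k=10  ■■■■■■□■□□□■□■■■□■■□■■■□
k=11  □■■■■□□□■■■□□□■□□□□□□■□□

0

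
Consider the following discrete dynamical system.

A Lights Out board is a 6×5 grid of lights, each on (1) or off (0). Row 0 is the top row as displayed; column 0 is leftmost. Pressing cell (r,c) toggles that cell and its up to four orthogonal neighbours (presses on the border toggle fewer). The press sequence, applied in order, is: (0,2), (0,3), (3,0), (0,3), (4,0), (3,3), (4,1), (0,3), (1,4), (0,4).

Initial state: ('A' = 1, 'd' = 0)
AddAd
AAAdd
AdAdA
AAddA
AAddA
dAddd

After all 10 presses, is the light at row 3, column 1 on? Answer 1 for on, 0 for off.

[0] AddAd
AAAdd
AdAdA
AAddA
AAddA
dAddd
[1] AAAdd
AAddd
AdAdA
AAddA
AAddA
dAddd
[2] AAdAA
AAdAd
AdAdA
AAddA
AAddA
dAddd
[3] AAdAA
AAdAd
ddAdA
ddddA
dAddA
dAddd
[4] AAAdd
AAddd
ddAdA
ddddA
dAddA
dAddd
[5] AAAdd
AAddd
ddAdA
AdddA
AdddA
AAddd
[6] AAAdd
AAddd
ddAAA
AdAAd
AddAA
AAddd
[7] AAAdd
AAddd
ddAAA
AAAAd
dAAAA
Adddd
[8] AAdAA
AAdAd
ddAAA
AAAAd
dAAAA
Adddd
[9] AAdAd
AAddA
ddAAd
AAAAd
dAAAA
Adddd
[10] AAddA
AAddd
ddAAd
AAAAd
dAAAA
Adddd

1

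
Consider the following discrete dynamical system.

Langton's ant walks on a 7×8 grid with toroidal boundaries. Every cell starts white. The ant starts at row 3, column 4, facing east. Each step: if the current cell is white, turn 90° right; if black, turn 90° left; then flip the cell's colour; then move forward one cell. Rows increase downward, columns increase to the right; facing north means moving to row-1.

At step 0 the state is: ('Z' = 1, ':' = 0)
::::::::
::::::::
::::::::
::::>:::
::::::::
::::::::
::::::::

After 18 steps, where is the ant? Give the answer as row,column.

2,3

step 0: ::::::::
::::::::
::::::::
::::>:::
::::::::
::::::::
::::::::
step 1: ::::::::
::::::::
::::::::
::::Z:::
::::v:::
::::::::
::::::::
step 2: ::::::::
::::::::
::::::::
::::Z:::
:::<Z:::
::::::::
::::::::
step 3: ::::::::
::::::::
::::::::
:::^Z:::
:::ZZ:::
::::::::
::::::::
step 4: ::::::::
::::::::
::::::::
:::Z>:::
:::ZZ:::
::::::::
::::::::
step 5: ::::::::
::::::::
::::^:::
:::Z::::
:::ZZ:::
::::::::
::::::::
step 6: ::::::::
::::::::
::::Z>::
:::Z::::
:::ZZ:::
::::::::
::::::::
step 7: ::::::::
::::::::
::::ZZ::
:::Z:v::
:::ZZ:::
::::::::
::::::::
step 8: ::::::::
::::::::
::::ZZ::
:::Z<Z::
:::ZZ:::
::::::::
::::::::
step 9: ::::::::
::::::::
::::^Z::
:::ZZZ::
:::ZZ:::
::::::::
::::::::
step 10: ::::::::
::::::::
:::<:Z::
:::ZZZ::
:::ZZ:::
::::::::
::::::::
step 11: ::::::::
:::^::::
:::Z:Z::
:::ZZZ::
:::ZZ:::
::::::::
::::::::
step 12: ::::::::
:::Z>:::
:::Z:Z::
:::ZZZ::
:::ZZ:::
::::::::
::::::::
step 13: ::::::::
:::ZZ:::
:::ZvZ::
:::ZZZ::
:::ZZ:::
::::::::
::::::::
step 14: ::::::::
:::ZZ:::
:::<ZZ::
:::ZZZ::
:::ZZ:::
::::::::
::::::::
step 15: ::::::::
:::ZZ:::
::::ZZ::
:::vZZ::
:::ZZ:::
::::::::
::::::::
step 16: ::::::::
:::ZZ:::
::::ZZ::
::::>Z::
:::ZZ:::
::::::::
::::::::
step 17: ::::::::
:::ZZ:::
::::^Z::
:::::Z::
:::ZZ:::
::::::::
::::::::
step 18: ::::::::
:::ZZ:::
:::<:Z::
:::::Z::
:::ZZ:::
::::::::
::::::::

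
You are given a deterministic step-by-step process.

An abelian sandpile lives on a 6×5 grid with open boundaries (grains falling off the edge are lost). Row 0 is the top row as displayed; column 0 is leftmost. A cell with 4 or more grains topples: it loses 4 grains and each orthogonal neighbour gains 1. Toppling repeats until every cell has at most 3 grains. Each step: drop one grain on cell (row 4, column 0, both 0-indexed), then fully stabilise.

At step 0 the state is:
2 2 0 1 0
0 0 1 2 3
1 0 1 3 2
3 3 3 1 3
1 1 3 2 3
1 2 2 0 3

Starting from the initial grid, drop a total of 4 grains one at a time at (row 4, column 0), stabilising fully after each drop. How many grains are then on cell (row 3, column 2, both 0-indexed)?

gen 0: 2 2 0 1 0
0 0 1 2 3
1 0 1 3 2
3 3 3 1 3
1 1 3 2 3
1 2 2 0 3
gen 1: 2 2 0 1 0
0 0 1 2 3
1 0 1 3 2
3 3 3 1 3
2 1 3 2 3
1 2 2 0 3
gen 2: 2 2 0 1 0
0 0 1 2 3
1 0 1 3 2
3 3 3 1 3
3 1 3 2 3
1 2 2 0 3
gen 3: 2 2 0 1 0
0 0 1 2 3
2 1 2 3 2
1 2 1 2 3
2 0 1 3 3
2 3 3 0 3
gen 4: 2 2 0 1 0
0 0 1 2 3
2 1 2 3 2
1 2 1 2 3
3 0 1 3 3
2 3 3 0 3

1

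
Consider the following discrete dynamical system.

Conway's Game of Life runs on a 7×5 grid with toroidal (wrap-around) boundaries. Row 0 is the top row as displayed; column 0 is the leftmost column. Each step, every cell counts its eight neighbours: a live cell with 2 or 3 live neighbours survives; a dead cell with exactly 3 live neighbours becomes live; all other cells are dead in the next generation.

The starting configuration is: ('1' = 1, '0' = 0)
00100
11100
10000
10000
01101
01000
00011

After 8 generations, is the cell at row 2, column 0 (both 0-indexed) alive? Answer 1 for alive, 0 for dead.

0

step 0: 00100
11100
10000
10000
01101
01000
00011
step 1: 10101
10100
10001
10001
01100
01001
00110
step 2: 10101
00000
00010
00011
01111
11000
00100
step 3: 01010
00011
00011
10000
01000
10001
00111
step 4: 10000
10000
10010
10001
01001
11101
01100
step 5: 10000
11000
11000
01010
00100
00001
00111
step 6: 10110
00001
00001
11000
00110
00101
10011
step 7: 11100
10001
00001
11111
10111
11100
10000
step 8: 00000
00011
00100
00000
00000
00100
00001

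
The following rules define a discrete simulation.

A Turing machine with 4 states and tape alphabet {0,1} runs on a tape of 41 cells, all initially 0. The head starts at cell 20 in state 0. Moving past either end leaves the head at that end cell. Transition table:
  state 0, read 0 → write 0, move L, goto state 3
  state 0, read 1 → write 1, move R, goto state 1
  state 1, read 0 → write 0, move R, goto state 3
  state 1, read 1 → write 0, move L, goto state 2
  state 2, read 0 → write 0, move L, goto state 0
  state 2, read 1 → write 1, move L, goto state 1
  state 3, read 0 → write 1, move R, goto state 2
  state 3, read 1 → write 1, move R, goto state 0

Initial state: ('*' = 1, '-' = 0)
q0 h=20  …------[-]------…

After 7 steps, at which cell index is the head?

t=0: q0 h=20  …------[-]------…
t=1: q3 h=19  …------[-]------…
t=2: q2 h=20  …-----*[-]------…
t=3: q0 h=19  …------[*]------…
t=4: q1 h=20  …-----*[-]------…
t=5: q3 h=21  …----*-[-]------…
t=6: q2 h=22  …---*-*[-]------…
t=7: q0 h=21  …----*-[*]------…

21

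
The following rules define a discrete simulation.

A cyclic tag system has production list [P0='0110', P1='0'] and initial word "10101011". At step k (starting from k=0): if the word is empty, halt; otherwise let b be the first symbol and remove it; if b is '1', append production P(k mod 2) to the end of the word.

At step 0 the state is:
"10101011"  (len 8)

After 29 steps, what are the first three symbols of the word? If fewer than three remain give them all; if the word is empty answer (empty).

000

0) "10101011"  (len 8)
1) "01010110110"  (len 11)
2) "1010110110"  (len 10)
3) "0101101100110"  (len 13)
4) "101101100110"  (len 12)
5) "011011001100110"  (len 15)
6) "11011001100110"  (len 14)
7) "10110011001100110"  (len 17)
8) "01100110011001100"  (len 17)
9) "1100110011001100"  (len 16)
10) "1001100110011000"  (len 16)
11) "0011001100110000110"  (len 19)
12) "011001100110000110"  (len 18)
13) "11001100110000110"  (len 17)
14) "10011001100001100"  (len 17)
15) "00110011000011000110"  (len 20)
16) "0110011000011000110"  (len 19)
17) "110011000011000110"  (len 18)
18) "100110000110001100"  (len 18)
19) "001100001100011000110"  (len 21)
20) "01100001100011000110"  (len 20)
21) "1100001100011000110"  (len 19)
22) "1000011000110001100"  (len 19)
23) "0000110001100011000110"  (len 22)
24) "000110001100011000110"  (len 21)
25) "00110001100011000110"  (len 20)
26) "0110001100011000110"  (len 19)
27) "110001100011000110"  (len 18)
28) "100011000110001100"  (len 18)
29) "000110001100011000110"  (len 21)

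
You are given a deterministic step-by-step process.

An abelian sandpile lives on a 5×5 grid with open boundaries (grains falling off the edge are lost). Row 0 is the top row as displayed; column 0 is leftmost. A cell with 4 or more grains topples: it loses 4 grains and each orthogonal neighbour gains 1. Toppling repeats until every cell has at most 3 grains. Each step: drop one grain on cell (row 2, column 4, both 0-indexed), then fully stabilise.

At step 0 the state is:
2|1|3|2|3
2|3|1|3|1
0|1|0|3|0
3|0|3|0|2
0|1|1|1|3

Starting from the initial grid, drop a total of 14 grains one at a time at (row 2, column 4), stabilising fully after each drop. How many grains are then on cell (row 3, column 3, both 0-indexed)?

3

[0] 2|1|3|2|3
2|3|1|3|1
0|1|0|3|0
3|0|3|0|2
0|1|1|1|3
[1] 2|1|3|2|3
2|3|1|3|1
0|1|0|3|1
3|0|3|0|2
0|1|1|1|3
[2] 2|1|3|2|3
2|3|1|3|1
0|1|0|3|2
3|0|3|0|2
0|1|1|1|3
[3] 2|1|3|2|3
2|3|1|3|1
0|1|0|3|3
3|0|3|0|2
0|1|1|1|3
[4] 2|1|3|3|3
2|3|2|0|3
0|1|1|1|1
3|0|3|1|3
0|1|1|1|3
[5] 2|1|3|3|3
2|3|2|0|3
0|1|1|1|2
3|0|3|1|3
0|1|1|1|3
[6] 2|1|3|3|3
2|3|2|0|3
0|1|1|1|3
3|0|3|1|3
0|1|1|1|3
[7] 2|2|0|1|1
2|3|3|2|1
0|1|1|2|2
3|0|3|2|1
0|1|1|2|0
[8] 2|2|0|1|1
2|3|3|2|1
0|1|1|2|3
3|0|3|2|1
0|1|1|2|0
[9] 2|2|0|1|1
2|3|3|2|2
0|1|1|3|0
3|0|3|2|2
0|1|1|2|0
[10] 2|2|0|1|1
2|3|3|2|2
0|1|1|3|1
3|0|3|2|2
0|1|1|2|0
[11] 2|2|0|1|1
2|3|3|2|2
0|1|1|3|2
3|0|3|2|2
0|1|1|2|0
[12] 2|2|0|1|1
2|3|3|2|2
0|1|1|3|3
3|0|3|2|2
0|1|1|2|0
[13] 2|2|0|1|1
2|3|3|3|3
0|1|2|0|1
3|0|3|3|3
0|1|1|2|0
[14] 2|2|0|1|1
2|3|3|3|3
0|1|2|0|2
3|0|3|3|3
0|1|1|2|0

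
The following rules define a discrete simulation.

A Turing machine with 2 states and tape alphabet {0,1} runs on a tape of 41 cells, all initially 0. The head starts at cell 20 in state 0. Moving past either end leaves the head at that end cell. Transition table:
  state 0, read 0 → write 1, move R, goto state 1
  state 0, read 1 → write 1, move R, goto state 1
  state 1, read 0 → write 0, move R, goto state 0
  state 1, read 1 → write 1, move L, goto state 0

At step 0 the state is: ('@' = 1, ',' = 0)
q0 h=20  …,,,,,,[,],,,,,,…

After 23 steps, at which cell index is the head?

0) q0 h=20  …,,,,,,[,],,,,,,…
1) q1 h=21  …,,,,,@[,],,,,,,…
2) q0 h=22  …,,,,@,[,],,,,,,…
3) q1 h=23  …,,,@,@[,],,,,,,…
4) q0 h=24  …,,@,@,[,],,,,,,…
5) q1 h=25  …,@,@,@[,],,,,,,…
6) q0 h=26  …@,@,@,[,],,,,,,…
7) q1 h=27  …,@,@,@[,],,,,,,…
8) q0 h=28  …@,@,@,[,],,,,,,…
9) q1 h=29  …,@,@,@[,],,,,,,…
10) q0 h=30  …@,@,@,[,],,,,,,…
11) q1 h=31  …,@,@,@[,],,,,,,…
12) q0 h=32  …@,@,@,[,],,,,,,…
13) q1 h=33  …,@,@,@[,],,,,,,…
14) q0 h=34  …@,@,@,[,],,,,,,|
15) q1 h=35  …,@,@,@[,],,,,,|
16) q0 h=36  …@,@,@,[,],,,,|
17) q1 h=37  …,@,@,@[,],,,|
18) q0 h=38  …@,@,@,[,],,|
19) q1 h=39  …,@,@,@[,],|
20) q0 h=40  …@,@,@,[,]|
21) q1 h=40  …@,@,@,[@]|
22) q0 h=39  …,@,@,@[,]@|
23) q1 h=40  …@,@,@@[@]|

40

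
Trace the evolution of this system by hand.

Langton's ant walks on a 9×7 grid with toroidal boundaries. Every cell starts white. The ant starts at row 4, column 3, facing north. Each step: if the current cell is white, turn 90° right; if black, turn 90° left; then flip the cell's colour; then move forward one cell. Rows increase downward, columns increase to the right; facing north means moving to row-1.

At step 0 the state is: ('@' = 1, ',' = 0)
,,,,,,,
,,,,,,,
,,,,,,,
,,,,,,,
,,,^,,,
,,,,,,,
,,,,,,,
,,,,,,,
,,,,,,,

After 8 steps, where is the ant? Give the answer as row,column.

4,3

step 0: ,,,,,,,
,,,,,,,
,,,,,,,
,,,,,,,
,,,^,,,
,,,,,,,
,,,,,,,
,,,,,,,
,,,,,,,
step 1: ,,,,,,,
,,,,,,,
,,,,,,,
,,,,,,,
,,,@>,,
,,,,,,,
,,,,,,,
,,,,,,,
,,,,,,,
step 2: ,,,,,,,
,,,,,,,
,,,,,,,
,,,,,,,
,,,@@,,
,,,,v,,
,,,,,,,
,,,,,,,
,,,,,,,
step 3: ,,,,,,,
,,,,,,,
,,,,,,,
,,,,,,,
,,,@@,,
,,,<@,,
,,,,,,,
,,,,,,,
,,,,,,,
step 4: ,,,,,,,
,,,,,,,
,,,,,,,
,,,,,,,
,,,^@,,
,,,@@,,
,,,,,,,
,,,,,,,
,,,,,,,
step 5: ,,,,,,,
,,,,,,,
,,,,,,,
,,,,,,,
,,<,@,,
,,,@@,,
,,,,,,,
,,,,,,,
,,,,,,,
step 6: ,,,,,,,
,,,,,,,
,,,,,,,
,,^,,,,
,,@,@,,
,,,@@,,
,,,,,,,
,,,,,,,
,,,,,,,
step 7: ,,,,,,,
,,,,,,,
,,,,,,,
,,@>,,,
,,@,@,,
,,,@@,,
,,,,,,,
,,,,,,,
,,,,,,,
step 8: ,,,,,,,
,,,,,,,
,,,,,,,
,,@@,,,
,,@v@,,
,,,@@,,
,,,,,,,
,,,,,,,
,,,,,,,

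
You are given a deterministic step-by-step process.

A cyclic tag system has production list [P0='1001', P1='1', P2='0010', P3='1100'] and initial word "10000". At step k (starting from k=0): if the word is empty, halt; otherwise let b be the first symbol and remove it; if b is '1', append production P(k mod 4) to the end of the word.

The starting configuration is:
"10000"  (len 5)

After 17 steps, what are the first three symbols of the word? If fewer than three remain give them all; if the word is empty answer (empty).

101

gen 0: "10000"  (len 5)
gen 1: "00001001"  (len 8)
gen 2: "0001001"  (len 7)
gen 3: "001001"  (len 6)
gen 4: "01001"  (len 5)
gen 5: "1001"  (len 4)
gen 6: "0011"  (len 4)
gen 7: "011"  (len 3)
gen 8: "11"  (len 2)
gen 9: "11001"  (len 5)
gen 10: "10011"  (len 5)
gen 11: "00110010"  (len 8)
gen 12: "0110010"  (len 7)
gen 13: "110010"  (len 6)
gen 14: "100101"  (len 6)
gen 15: "001010010"  (len 9)
gen 16: "01010010"  (len 8)
gen 17: "1010010"  (len 7)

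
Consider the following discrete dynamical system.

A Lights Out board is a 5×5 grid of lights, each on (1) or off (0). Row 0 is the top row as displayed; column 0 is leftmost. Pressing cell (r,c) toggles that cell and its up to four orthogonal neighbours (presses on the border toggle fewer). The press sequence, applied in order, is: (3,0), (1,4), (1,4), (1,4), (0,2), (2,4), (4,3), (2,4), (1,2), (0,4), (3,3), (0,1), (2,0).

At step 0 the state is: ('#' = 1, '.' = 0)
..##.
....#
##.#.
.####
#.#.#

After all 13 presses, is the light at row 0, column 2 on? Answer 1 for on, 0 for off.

k=0  ..##.
....#
##.#.
.####
#.#.#
k=1  ..##.
....#
.#.#.
#.###
..#.#
k=2  ..###
...#.
.#.##
#.###
..#.#
k=3  ..##.
....#
.#.#.
#.###
..#.#
k=4  ..###
...#.
.#.##
#.###
..#.#
k=5  .#..#
..##.
.#.##
#.###
..#.#
k=6  .#..#
..###
.#...
#.##.
..#.#
k=7  .#..#
..###
.#...
#.#..
...#.
k=8  .#..#
..##.
.#.##
#.#.#
...#.
k=9  .##.#
.#...
.####
#.#.#
...#.
k=10  .###.
.#..#
.####
#.#.#
...#.
k=11  .###.
.#..#
.##.#
#..#.
.....
k=12  #..#.
....#
.##.#
#..#.
.....
k=13  #..#.
#...#
#.#.#
...#.
.....

0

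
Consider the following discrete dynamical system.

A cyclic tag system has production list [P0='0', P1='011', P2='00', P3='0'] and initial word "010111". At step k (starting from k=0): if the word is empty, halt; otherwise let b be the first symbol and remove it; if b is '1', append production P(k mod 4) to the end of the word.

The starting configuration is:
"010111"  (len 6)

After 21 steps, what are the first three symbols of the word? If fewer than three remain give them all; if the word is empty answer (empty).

00

0) "010111"  (len 6)
1) "10111"  (len 5)
2) "0111011"  (len 7)
3) "111011"  (len 6)
4) "110110"  (len 6)
5) "101100"  (len 6)
6) "01100011"  (len 8)
7) "1100011"  (len 7)
8) "1000110"  (len 7)
9) "0001100"  (len 7)
10) "001100"  (len 6)
11) "01100"  (len 5)
12) "1100"  (len 4)
13) "1000"  (len 4)
14) "000011"  (len 6)
15) "00011"  (len 5)
16) "0011"  (len 4)
17) "011"  (len 3)
18) "11"  (len 2)
19) "100"  (len 3)
20) "000"  (len 3)
21) "00"  (len 2)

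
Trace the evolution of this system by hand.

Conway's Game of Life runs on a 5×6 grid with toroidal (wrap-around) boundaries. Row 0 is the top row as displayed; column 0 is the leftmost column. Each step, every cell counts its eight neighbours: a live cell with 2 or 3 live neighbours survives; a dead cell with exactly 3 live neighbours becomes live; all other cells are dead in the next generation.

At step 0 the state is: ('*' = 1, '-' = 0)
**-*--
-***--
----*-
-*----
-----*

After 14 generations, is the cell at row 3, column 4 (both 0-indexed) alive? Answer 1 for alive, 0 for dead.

step 0: **-*--
-***--
----*-
-*----
-----*
step 1: **-**-
**-**-
-*-*--
------
-**---
step 2: ----*-
------
**-**-
-*----
****--
step 3: -***--
---***
***---
----**
****--
step 4: -----*
----**
***---
----**
*----*
step 5: ------
-*--**
**-*--
----*-
*-----
step 6: *----*
-**-**
****--
**---*
------
step 7: **--**
----*-
---*--
-----*
-*----
step 8: **--**
*--**-
----*-
------
-*--*-
step 9: -**---
**-*--
---***
------
-*--*-
step 10: ---*--
**-*-*
*-****
---*-*
-**---
step 11: ---**-
-*----
------
-----*
--***-
step 12: ----*-
------
------
---**-
--*--*
step 13: ------
------
------
---**-
-----*
step 14: ------
------
------
----*-
----*-

1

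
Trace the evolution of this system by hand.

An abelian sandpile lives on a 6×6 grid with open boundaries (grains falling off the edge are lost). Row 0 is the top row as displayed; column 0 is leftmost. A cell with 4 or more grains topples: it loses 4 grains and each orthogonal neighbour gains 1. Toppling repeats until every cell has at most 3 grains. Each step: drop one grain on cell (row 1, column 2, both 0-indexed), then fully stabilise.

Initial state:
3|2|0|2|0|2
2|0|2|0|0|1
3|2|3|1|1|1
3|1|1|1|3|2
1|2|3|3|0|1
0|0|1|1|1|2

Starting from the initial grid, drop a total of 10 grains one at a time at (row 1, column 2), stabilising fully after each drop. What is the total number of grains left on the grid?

k=0  3|2|0|2|0|2
2|0|2|0|0|1
3|2|3|1|1|1
3|1|1|1|3|2
1|2|3|3|0|1
0|0|1|1|1|2
k=1  3|2|0|2|0|2
2|0|3|0|0|1
3|2|3|1|1|1
3|1|1|1|3|2
1|2|3|3|0|1
0|0|1|1|1|2
k=2  3|2|1|2|0|2
2|1|1|1|0|1
3|3|0|2|1|1
3|1|2|1|3|2
1|2|3|3|0|1
0|0|1|1|1|2
k=3  3|2|1|2|0|2
2|1|2|1|0|1
3|3|0|2|1|1
3|1|2|1|3|2
1|2|3|3|0|1
0|0|1|1|1|2
k=4  3|2|1|2|0|2
2|1|3|1|0|1
3|3|0|2|1|1
3|1|2|1|3|2
1|2|3|3|0|1
0|0|1|1|1|2
k=5  3|2|2|2|0|2
2|2|0|2|0|1
3|3|1|2|1|1
3|1|2|1|3|2
1|2|3|3|0|1
0|0|1|1|1|2
k=6  3|2|2|2|0|2
2|2|1|2|0|1
3|3|1|2|1|1
3|1|2|1|3|2
1|2|3|3|0|1
0|0|1|1|1|2
k=7  3|2|2|2|0|2
2|2|2|2|0|1
3|3|1|2|1|1
3|1|2|1|3|2
1|2|3|3|0|1
0|0|1|1|1|2
k=8  3|2|2|2|0|2
2|2|3|2|0|1
3|3|1|2|1|1
3|1|2|1|3|2
1|2|3|3|0|1
0|0|1|1|1|2
k=9  3|2|3|2|0|2
2|3|0|3|0|1
3|3|2|2|1|1
3|1|2|1|3|2
1|2|3|3|0|1
0|0|1|1|1|2
k=10  3|2|3|2|0|2
2|3|1|3|0|1
3|3|2|2|1|1
3|1|2|1|3|2
1|2|3|3|0|1
0|0|1|1|1|2

61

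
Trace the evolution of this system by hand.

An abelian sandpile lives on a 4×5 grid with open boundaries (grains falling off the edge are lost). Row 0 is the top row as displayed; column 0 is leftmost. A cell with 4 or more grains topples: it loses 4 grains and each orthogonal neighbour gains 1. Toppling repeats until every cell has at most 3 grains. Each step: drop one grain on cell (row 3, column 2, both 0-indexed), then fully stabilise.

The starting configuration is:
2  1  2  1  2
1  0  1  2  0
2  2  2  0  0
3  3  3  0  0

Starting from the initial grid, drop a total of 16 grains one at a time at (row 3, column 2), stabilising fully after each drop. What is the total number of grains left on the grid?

0) 2  1  2  1  2
1  0  1  2  0
2  2  2  0  0
3  3  3  0  0
1) 2  1  2  1  2
1  0  1  2  0
3  3  3  0  0
0  1  1  1  0
2) 2  1  2  1  2
1  0  1  2  0
3  3  3  0  0
0  1  2  1  0
3) 2  1  2  1  2
1  0  1  2  0
3  3  3  0  0
0  1  3  1  0
4) 2  1  2  1  2
2  1  2  2  0
0  1  1  1  0
1  3  1  2  0
5) 2  1  2  1  2
2  1  2  2  0
0  1  1  1  0
1  3  2  2  0
6) 2  1  2  1  2
2  1  2  2  0
0  1  1  1  0
1  3  3  2  0
7) 2  1  2  1  2
2  1  2  2  0
0  2  2  1  0
2  0  1  3  0
8) 2  1  2  1  2
2  1  2  2  0
0  2  2  1  0
2  0  2  3  0
9) 2  1  2  1  2
2  1  2  2  0
0  2  2  1  0
2  0  3  3  0
10) 2  1  2  1  2
2  1  2  2  0
0  2  3  2  0
2  1  1  0  1
11) 2  1  2  1  2
2  1  2  2  0
0  2  3  2  0
2  1  2  0  1
12) 2  1  2  1  2
2  1  2  2  0
0  2  3  2  0
2  1  3  0  1
13) 2  1  2  1  2
2  1  3  2  0
0  3  0  3  0
2  2  1  1  1
14) 2  1  2  1  2
2  1  3  2  0
0  3  0  3  0
2  2  2  1  1
15) 2  1  2  1  2
2  1  3  2  0
0  3  0  3  0
2  2  3  1  1
16) 2  1  2  1  2
2  1  3  2  0
0  3  1  3  0
2  3  0  2  1

31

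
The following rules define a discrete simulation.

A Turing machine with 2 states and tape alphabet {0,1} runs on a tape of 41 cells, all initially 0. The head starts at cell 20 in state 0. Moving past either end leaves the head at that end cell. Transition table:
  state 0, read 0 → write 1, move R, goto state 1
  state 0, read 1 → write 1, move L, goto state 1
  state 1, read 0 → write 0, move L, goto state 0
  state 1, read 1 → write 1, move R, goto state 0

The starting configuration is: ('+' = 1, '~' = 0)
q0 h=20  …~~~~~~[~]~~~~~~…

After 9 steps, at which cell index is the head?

17

step 0: q0 h=20  …~~~~~~[~]~~~~~~…
step 1: q1 h=21  …~~~~~+[~]~~~~~~…
step 2: q0 h=20  …~~~~~~[+]~~~~~~…
step 3: q1 h=19  …~~~~~~[~]+~~~~~…
step 4: q0 h=18  …~~~~~~[~]~+~~~~…
step 5: q1 h=19  …~~~~~+[~]+~~~~~…
step 6: q0 h=18  …~~~~~~[+]~+~~~~…
step 7: q1 h=17  …~~~~~~[~]+~+~~~…
step 8: q0 h=16  …~~~~~~[~]~+~+~~…
step 9: q1 h=17  …~~~~~+[~]+~+~~~…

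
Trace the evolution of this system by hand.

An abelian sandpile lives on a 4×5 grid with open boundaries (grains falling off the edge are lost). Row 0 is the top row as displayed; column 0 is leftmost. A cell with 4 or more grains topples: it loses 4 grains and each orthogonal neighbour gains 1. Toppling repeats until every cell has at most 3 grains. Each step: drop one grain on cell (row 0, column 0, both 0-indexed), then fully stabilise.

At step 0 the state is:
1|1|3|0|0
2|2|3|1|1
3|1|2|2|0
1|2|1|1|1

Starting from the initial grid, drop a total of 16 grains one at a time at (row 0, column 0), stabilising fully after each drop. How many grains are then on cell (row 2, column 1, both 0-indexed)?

gen 0: 1|1|3|0|0
2|2|3|1|1
3|1|2|2|0
1|2|1|1|1
gen 1: 2|1|3|0|0
2|2|3|1|1
3|1|2|2|0
1|2|1|1|1
gen 2: 3|1|3|0|0
2|2|3|1|1
3|1|2|2|0
1|2|1|1|1
gen 3: 0|2|3|0|0
3|2|3|1|1
3|1|2|2|0
1|2|1|1|1
gen 4: 1|2|3|0|0
3|2|3|1|1
3|1|2|2|0
1|2|1|1|1
gen 5: 2|2|3|0|0
3|2|3|1|1
3|1|2|2|0
1|2|1|1|1
gen 6: 3|2|3|0|0
3|2|3|1|1
3|1|2|2|0
1|2|1|1|1
gen 7: 1|3|3|0|0
1|3|3|1|1
0|2|2|2|0
2|2|1|1|1
gen 8: 2|3|3|0|0
1|3|3|1|1
0|2|2|2|0
2|2|1|1|1
gen 9: 3|3|3|0|0
1|3|3|1|1
0|2|2|2|0
2|2|1|1|1
gen 10: 1|2|1|1|0
3|1|1|2|1
0|3|3|2|0
2|2|1|1|1
gen 11: 2|2|1|1|0
3|1|1|2|1
0|3|3|2|0
2|2|1|1|1
gen 12: 3|2|1|1|0
3|1|1|2|1
0|3|3|2|0
2|2|1|1|1
gen 13: 1|3|1|1|0
0|2|1|2|1
1|3|3|2|0
2|2|1|1|1
gen 14: 2|3|1|1|0
0|2|1|2|1
1|3|3|2|0
2|2|1|1|1
gen 15: 3|3|1|1|0
0|2|1|2|1
1|3|3|2|0
2|2|1|1|1
gen 16: 1|0|2|1|0
1|3|1|2|1
1|3|3|2|0
2|2|1|1|1

3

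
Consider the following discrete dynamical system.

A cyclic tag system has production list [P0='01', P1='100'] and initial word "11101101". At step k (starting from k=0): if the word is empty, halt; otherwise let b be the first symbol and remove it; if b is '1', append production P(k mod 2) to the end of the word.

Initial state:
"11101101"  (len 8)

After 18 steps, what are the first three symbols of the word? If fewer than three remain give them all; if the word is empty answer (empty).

001

[0] "11101101"  (len 8)
[1] "110110101"  (len 9)
[2] "10110101100"  (len 11)
[3] "011010110001"  (len 12)
[4] "11010110001"  (len 11)
[5] "101011000101"  (len 12)
[6] "01011000101100"  (len 14)
[7] "1011000101100"  (len 13)
[8] "011000101100100"  (len 15)
[9] "11000101100100"  (len 14)
[10] "1000101100100100"  (len 16)
[11] "00010110010010001"  (len 17)
[12] "0010110010010001"  (len 16)
[13] "010110010010001"  (len 15)
[14] "10110010010001"  (len 14)
[15] "011001001000101"  (len 15)
[16] "11001001000101"  (len 14)
[17] "100100100010101"  (len 15)
[18] "00100100010101100"  (len 17)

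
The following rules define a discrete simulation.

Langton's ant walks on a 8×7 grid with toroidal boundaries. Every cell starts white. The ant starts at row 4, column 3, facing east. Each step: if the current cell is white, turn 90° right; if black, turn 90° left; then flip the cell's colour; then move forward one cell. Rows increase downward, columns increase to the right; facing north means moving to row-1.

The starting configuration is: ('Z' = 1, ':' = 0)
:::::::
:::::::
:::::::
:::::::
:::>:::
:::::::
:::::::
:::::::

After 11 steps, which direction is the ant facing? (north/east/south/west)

north

0) :::::::
:::::::
:::::::
:::::::
:::>:::
:::::::
:::::::
:::::::
1) :::::::
:::::::
:::::::
:::::::
:::Z:::
:::v:::
:::::::
:::::::
2) :::::::
:::::::
:::::::
:::::::
:::Z:::
::<Z:::
:::::::
:::::::
3) :::::::
:::::::
:::::::
:::::::
::^Z:::
::ZZ:::
:::::::
:::::::
4) :::::::
:::::::
:::::::
:::::::
::Z>:::
::ZZ:::
:::::::
:::::::
5) :::::::
:::::::
:::::::
:::^:::
::Z::::
::ZZ:::
:::::::
:::::::
6) :::::::
:::::::
:::::::
:::Z>::
::Z::::
::ZZ:::
:::::::
:::::::
7) :::::::
:::::::
:::::::
:::ZZ::
::Z:v::
::ZZ:::
:::::::
:::::::
8) :::::::
:::::::
:::::::
:::ZZ::
::Z<Z::
::ZZ:::
:::::::
:::::::
9) :::::::
:::::::
:::::::
:::^Z::
::ZZZ::
::ZZ:::
:::::::
:::::::
10) :::::::
:::::::
:::::::
::<:Z::
::ZZZ::
::ZZ:::
:::::::
:::::::
11) :::::::
:::::::
::^::::
::Z:Z::
::ZZZ::
::ZZ:::
:::::::
:::::::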